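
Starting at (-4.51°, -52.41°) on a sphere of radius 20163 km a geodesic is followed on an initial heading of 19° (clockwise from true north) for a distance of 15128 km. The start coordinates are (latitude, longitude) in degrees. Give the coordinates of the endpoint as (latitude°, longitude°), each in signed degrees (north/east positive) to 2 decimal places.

35.82°, -36.52°

Angular distance δ = d/R = 15128/20163 = 0.75029 rad; initial bearing θ = 0.3316 rad.
sin φ₂ = sin φ₁ cos δ + cos φ₁ sin δ cos θ = (-0.0786)(0.7315) + (0.9969)(0.6818)(0.9455) = 0.5852, so φ₂ = 35.82°.
Δλ = atan2(sin θ sin δ cos φ₁, cos δ − sin φ₁ sin φ₂) = atan2(0.2213, 0.7775) = 15.888°.
λ₂ = -52.410° + 15.888° = -36.52°.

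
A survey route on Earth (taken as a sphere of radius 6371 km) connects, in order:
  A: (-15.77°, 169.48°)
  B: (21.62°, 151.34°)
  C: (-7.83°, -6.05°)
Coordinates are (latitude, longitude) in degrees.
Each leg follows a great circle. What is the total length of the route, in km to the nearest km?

21751 km

Leg A→B: central angle 0.7227 rad, distance 4604.0 km.
Leg B→C: central angle 2.6915 rad, distance 17147.3 km.
Total: 4604.0 + 17147.3 ≈ 21751 km.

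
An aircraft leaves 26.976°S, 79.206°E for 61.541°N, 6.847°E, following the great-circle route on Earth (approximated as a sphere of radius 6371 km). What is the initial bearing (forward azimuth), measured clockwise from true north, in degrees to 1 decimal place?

331.9°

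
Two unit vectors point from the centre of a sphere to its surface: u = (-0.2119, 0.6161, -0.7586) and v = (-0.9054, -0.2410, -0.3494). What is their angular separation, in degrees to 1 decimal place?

72.0°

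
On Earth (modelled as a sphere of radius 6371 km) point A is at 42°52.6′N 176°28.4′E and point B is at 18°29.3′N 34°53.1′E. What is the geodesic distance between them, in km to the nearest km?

12142 km

With latitudes φ₁ = 42.877°, φ₂ = 18.488° and longitude difference Δλ = -141.588°:
cos c = sin φ₁ sin φ₂ + cos φ₁ cos φ₂ cos Δλ = (0.6804)(0.3171) + (0.7328)(0.9484)(-0.7836) = -0.32881,
so c = arccos(-0.32881) = 1.90584 rad.
Distance = R·c = 6371 × 1.9058 ≈ 12142 km.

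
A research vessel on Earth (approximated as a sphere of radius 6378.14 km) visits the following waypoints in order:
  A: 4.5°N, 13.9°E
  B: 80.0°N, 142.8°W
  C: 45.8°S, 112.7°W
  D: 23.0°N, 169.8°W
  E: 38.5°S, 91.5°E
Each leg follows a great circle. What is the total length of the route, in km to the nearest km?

Leg A→B: central angle 1.6526 rad, distance 10540.6 km.
Leg B→C: central angle 2.2159 rad, distance 14133.3 km.
Leg C→D: central angle 1.5023 rad, distance 9581.8 km.
Leg D→E: central angle 1.9307 rad, distance 12314.4 km.
Total: 10540.6 + 14133.3 + 9581.8 + 12314.4 ≈ 46570 km.

46570 km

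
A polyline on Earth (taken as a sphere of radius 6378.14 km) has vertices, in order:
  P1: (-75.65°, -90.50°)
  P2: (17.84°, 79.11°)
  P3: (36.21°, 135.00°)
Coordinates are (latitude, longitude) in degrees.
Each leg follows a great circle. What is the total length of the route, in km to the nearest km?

Leg P1→P2: central angle 2.1281 rad, distance 13573.0 km.
Leg P2→P3: central angle 0.9126 rad, distance 5820.6 km.
Total: 13573.0 + 5820.6 ≈ 19394 km.

19394 km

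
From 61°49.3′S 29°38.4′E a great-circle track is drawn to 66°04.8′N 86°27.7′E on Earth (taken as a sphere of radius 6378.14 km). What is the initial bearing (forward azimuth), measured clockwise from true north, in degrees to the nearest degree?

Δλ = 56.822° = 0.9917 rad.
y = sin Δλ · cos φ₂ = (0.8370)(0.4055) = 0.3394
x = cos φ₁ sin φ₂ − sin φ₁ cos φ₂ cos Δλ = (0.4722)(0.9141) − (-0.8815)(0.4055)(0.5472) = 0.6272
θ = atan2(y, x) = 28.41°, so the bearing is 28°.

28°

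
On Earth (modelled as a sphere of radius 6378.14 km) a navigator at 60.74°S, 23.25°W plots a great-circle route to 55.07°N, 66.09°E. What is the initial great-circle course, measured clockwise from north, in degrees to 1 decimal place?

With φ₁ = -1.0601, φ₂ = 0.9612, Δλ = 1.5593 rad, the forward-azimuth formula gives
θ = atan2( sin Δλ cos φ₂ , cos φ₁ sin φ₂ − sin φ₁ cos φ₂ cos Δλ ) = atan2(0.5725, 0.4065) = 54.63°.
So the initial bearing is 54.6°.

54.6°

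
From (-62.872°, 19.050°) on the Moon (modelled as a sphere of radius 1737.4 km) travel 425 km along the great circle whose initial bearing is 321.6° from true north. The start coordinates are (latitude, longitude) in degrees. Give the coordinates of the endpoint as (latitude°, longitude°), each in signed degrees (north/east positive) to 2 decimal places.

Angular distance δ = d/R = 425/1737.4 = 0.24462 rad; initial bearing θ = 5.6130 rad.
sin φ₂ = sin φ₁ cos δ + cos φ₁ sin δ cos θ = (-0.8900)(0.9702) + (0.4560)(0.2422)(0.7837) = -0.7770, so φ₂ = -50.98°.
Δλ = atan2(sin θ sin δ cos φ₁, cos δ − sin φ₁ sin φ₂) = atan2(-0.0686, 0.2788) = -13.825°.
λ₂ = 19.050° − 13.825° = 5.23°.

-50.98°, 5.23°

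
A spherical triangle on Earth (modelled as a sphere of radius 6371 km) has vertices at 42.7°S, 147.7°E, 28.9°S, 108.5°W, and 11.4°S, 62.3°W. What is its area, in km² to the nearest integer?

21326104 km²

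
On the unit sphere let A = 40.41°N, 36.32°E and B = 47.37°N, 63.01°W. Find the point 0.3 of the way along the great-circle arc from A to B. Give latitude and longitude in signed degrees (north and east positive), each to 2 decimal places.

52.02°, 12.43°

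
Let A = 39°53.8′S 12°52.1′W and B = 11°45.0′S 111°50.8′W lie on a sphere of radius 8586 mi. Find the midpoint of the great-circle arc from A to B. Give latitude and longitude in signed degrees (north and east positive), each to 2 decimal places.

-36.41°, -70.44°

The central angle between A and B is δ = 1.5574 rad.
With f = 0.5, the slerp weights are sin((1−f)δ)/sin δ = 0.7024 and sin(fδ)/sin δ = 0.7024.
Weighted sum of the unit vectors: (0.7024)·(0.7479,-0.1709,-0.6414) + (0.7024)·(-0.3643,-0.9087,-0.2036) = (0.2695, -0.7583, -0.5936).
Converting back: φ = atan2(z, √(x²+y²)) = -36.41°, λ = atan2(y, x) = -70.44°.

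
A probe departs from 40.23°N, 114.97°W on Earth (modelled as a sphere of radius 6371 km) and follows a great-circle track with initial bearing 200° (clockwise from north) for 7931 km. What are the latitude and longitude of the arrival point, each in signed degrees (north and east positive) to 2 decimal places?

-28.22°, -136.54°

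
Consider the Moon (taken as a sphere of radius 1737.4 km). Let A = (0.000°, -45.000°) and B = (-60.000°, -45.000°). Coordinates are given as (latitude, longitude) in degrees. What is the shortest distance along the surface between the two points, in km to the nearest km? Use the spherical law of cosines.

In radians: φ₁ = 0.0000, φ₂ = -1.0472, Δλ = 0.000° = 0.0000 rad.
cos c = sin φ₁ sin φ₂ + cos φ₁ cos φ₂ cos Δλ = (0.0000)(-0.8660) + (1.0000)(0.5000)(1.0000) = 0.50000,
so c = arccos(0.50000) = 1.04720 rad.
Distance = R·c = 1737.4 × 1.0472 ≈ 1819 km.

1819 km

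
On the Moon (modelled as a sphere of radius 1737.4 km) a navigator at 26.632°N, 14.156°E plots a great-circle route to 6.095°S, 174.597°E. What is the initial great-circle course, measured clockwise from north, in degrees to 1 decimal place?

With φ₁ = 0.4648, φ₂ = -0.1064, Δλ = 2.8002 rad, the forward-azimuth formula gives
θ = atan2( sin Δλ cos φ₂ , cos φ₁ sin φ₂ − sin φ₁ cos φ₂ cos Δλ ) = atan2(0.3329, 0.3251) = 45.68°.
So the initial bearing is 45.7°.

45.7°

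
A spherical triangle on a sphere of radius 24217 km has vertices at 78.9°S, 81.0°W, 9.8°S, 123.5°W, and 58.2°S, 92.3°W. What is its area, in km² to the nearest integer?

65607658 km²

Side lengths (central angles): a = 0.9412, b = 0.3668, c = 1.2589 rad; semiperimeter s = 1.2834.
By l'Huilier's theorem, tan(E/4) = √[tan(s/2) tan((s−a)/2) tan((s−b)/2) tan((s−c)/2)], giving spherical excess E = 0.1119 rad.
Area = E·R² = 0.1119 × (24217)² ≈ 65607658 km².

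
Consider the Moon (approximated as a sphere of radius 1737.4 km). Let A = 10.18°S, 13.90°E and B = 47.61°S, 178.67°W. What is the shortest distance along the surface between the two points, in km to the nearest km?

With latitudes φ₁ = -10.180°, φ₂ = -47.610° and longitude difference Δλ = 167.430°:
cos c = sin φ₁ sin φ₂ + cos φ₁ cos φ₂ cos Δλ = (-0.1767)(-0.7386) + (0.9843)(0.6742)(-0.9760) = -0.51712,
so c = arccos(-0.51712) = 2.11428 rad.
Distance = R·c = 1737.4 × 2.1143 ≈ 3673 km.

3673 km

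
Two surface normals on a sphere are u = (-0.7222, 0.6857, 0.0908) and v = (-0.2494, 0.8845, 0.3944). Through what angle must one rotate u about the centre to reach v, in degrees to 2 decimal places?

u·v = 0.8224; |u| = 1.0000, |v| = 1.0000.
cos θ = (u·v)/(|u||v|) = 0.8224, so θ = 34.68°.

34.68°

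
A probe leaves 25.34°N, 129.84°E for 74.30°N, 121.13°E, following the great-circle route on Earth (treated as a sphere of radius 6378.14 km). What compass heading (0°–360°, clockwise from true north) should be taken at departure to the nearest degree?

357°

With φ₁ = 0.4423, φ₂ = 1.2968, Δλ = -0.1520 rad, the forward-azimuth formula gives
θ = atan2( sin Δλ cos φ₂ , cos φ₁ sin φ₂ − sin φ₁ cos φ₂ cos Δλ ) = atan2(-0.0410, 0.7556) = -3.10°.
Adding 360° brings this into [0°, 360°): 357°.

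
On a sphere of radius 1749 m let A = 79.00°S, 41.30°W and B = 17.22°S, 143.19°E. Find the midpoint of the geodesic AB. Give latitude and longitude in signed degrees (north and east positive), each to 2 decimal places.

-59.09°, 144.31°

Central angle δ = 1.4617 rad. Interpolating on the sphere with fraction f = 0.5:
P = [sin((1−f)δ)·A + sin(fδ)·B] / sin δ = 0.6715·A + 0.6715·B in Cartesian coordinates,
giving P = (-0.4173, 0.2997, -0.8579), i.e. latitude -59.09°, longitude 144.31°.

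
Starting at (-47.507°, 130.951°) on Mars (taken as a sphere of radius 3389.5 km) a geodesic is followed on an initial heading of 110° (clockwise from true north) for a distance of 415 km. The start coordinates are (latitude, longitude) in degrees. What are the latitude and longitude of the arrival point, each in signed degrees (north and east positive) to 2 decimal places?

Angular distance δ = d/R = 415/3389.5 = 0.12244 rad; initial bearing θ = 1.9199 rad.
sin φ₂ = sin φ₁ cos δ + cos φ₁ sin δ cos θ = (-0.7374)(0.9925) + (0.6755)(0.1221)(-0.3420) = -0.7601, so φ₂ = -49.47°.
Δλ = atan2(sin θ sin δ cos φ₁, cos δ − sin φ₁ sin φ₂) = atan2(0.0775, 0.4321) = 10.172°.
λ₂ = 130.951° + 10.172° = 141.12°.

-49.47°, 141.12°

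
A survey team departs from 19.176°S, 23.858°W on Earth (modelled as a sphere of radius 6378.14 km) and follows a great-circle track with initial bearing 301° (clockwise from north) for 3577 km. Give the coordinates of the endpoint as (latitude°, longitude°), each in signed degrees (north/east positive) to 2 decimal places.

Angular distance δ = d/R = 3577/6378.14 = 0.56082 rad; initial bearing θ = 5.2534 rad.
sin φ₂ = sin φ₁ cos δ + cos φ₁ sin δ cos θ = (-0.3285)(0.8468) + (0.9445)(0.5319)(0.5150) = -0.0194, so φ₂ = -1.11°.
Δλ = atan2(sin θ sin δ cos φ₁, cos δ − sin φ₁ sin φ₂) = atan2(-0.4306, 0.8404) = -27.129°.
λ₂ = -23.858° − 27.129° = -50.99°.

-1.11°, -50.99°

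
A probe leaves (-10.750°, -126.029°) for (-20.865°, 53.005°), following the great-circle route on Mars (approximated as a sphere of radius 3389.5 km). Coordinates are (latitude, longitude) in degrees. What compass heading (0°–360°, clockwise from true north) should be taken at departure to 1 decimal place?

178.3°

Δλ = 179.034° = 3.1247 rad.
y = sin Δλ · cos φ₂ = (0.0169)(0.9344) = 0.0158
x = cos φ₁ sin φ₂ − sin φ₁ cos φ₂ cos Δλ = (0.9825)(-0.3562) − (-0.1865)(0.9344)(-0.9999) = -0.5242
θ = atan2(y, x) = 178.28°, so the bearing is 178.3°.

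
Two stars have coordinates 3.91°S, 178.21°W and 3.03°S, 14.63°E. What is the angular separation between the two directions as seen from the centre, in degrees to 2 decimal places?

With latitudes φ₁ = -3.910°, φ₂ = -3.030° and longitude difference Δλ = -167.160°:
Haversine: a = sin²(Δφ/2) + cos φ₁ cos φ₂ sin²(Δλ/2) = 0.0001 + (0.9977)(0.9986)(0.9875) = 0.98388.
Central angle c = 2·arcsin(√a) = 2.88698 rad.
So the angular separation is 165.41°.

165.41°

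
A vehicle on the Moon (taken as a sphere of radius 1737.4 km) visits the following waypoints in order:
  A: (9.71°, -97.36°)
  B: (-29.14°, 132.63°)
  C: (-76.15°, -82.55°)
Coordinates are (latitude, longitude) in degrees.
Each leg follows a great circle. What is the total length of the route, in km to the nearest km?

6122 km

Leg A→B: central angle 2.2596 rad, distance 3925.9 km.
Leg B→C: central angle 1.2641 rad, distance 2196.3 km.
Total: 3925.9 + 2196.3 ≈ 6122 km.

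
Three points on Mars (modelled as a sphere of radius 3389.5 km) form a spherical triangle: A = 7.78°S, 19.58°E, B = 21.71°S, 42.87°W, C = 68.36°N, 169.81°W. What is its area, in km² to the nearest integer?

23196449 km²

Side lengths (central angles): a = 2.1529, b = 2.0787, c = 1.0749 rad; semiperimeter s = 2.6532.
By l'Huilier's theorem, tan(E/4) = √[tan(s/2) tan((s−a)/2) tan((s−b)/2) tan((s−c)/2)], giving spherical excess E = 2.0191 rad.
Area = E·R² = 2.0191 × (3389.5)² ≈ 23196449 km².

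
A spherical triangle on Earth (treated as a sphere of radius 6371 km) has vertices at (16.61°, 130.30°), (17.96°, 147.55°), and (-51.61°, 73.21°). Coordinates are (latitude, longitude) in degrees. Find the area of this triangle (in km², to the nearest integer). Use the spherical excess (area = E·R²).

Side lengths (central angles): a = 1.6531, b = 1.4714, c = 0.2883 rad; semiperimeter s = 1.7064.
By l'Huilier's theorem, tan(E/4) = √[tan(s/2) tan((s−a)/2) tan((s−b)/2) tan((s−c)/2)], giving spherical excess E = 0.2222 rad.
Area = E·R² = 0.2222 × (6371)² ≈ 9019445 km².

9019445 km²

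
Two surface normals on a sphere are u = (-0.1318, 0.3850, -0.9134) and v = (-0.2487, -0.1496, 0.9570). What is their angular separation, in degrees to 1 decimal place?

u·v = -0.8989; |u| = 0.9999, |v| = 1.0000.
cos θ = (u·v)/(|u||v|) = -0.8990, so θ = 154.0°.

154.0°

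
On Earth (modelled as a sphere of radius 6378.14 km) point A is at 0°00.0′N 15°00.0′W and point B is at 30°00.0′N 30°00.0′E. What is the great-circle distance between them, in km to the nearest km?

5815 km

With latitudes φ₁ = 0.000°, φ₂ = 30.000° and longitude difference Δλ = 45.000°:
cos c = sin φ₁ sin φ₂ + cos φ₁ cos φ₂ cos Δλ = (0.0000)(0.5000) + (1.0000)(0.8660)(0.7071) = 0.61237,
so c = arccos(0.61237) = 0.91174 rad.
Distance = R·c = 6378.14 × 0.9117 ≈ 5815 km.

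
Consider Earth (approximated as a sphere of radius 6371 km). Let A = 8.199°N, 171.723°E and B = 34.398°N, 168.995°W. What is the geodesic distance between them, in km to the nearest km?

3517 km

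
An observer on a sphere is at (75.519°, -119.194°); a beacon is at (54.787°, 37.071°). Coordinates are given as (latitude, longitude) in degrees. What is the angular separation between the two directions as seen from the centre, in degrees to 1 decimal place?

48.8°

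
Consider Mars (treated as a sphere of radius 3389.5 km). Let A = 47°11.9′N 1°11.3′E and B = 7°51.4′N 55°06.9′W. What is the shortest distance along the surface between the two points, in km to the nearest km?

With latitudes φ₁ = 47.198°, φ₂ = 7.857° and longitude difference Δλ = -56.303°:
Haversine: a = sin²(Δφ/2) + cos φ₁ cos φ₂ sin²(Δλ/2) = 0.1133 + (0.6795)(0.9906)(0.2226) = 0.26314.
Central angle c = 2·arcsin(√a) = 1.07729 rad.
Distance = R·c = 3389.5 × 1.0773 ≈ 3651 km.

3651 km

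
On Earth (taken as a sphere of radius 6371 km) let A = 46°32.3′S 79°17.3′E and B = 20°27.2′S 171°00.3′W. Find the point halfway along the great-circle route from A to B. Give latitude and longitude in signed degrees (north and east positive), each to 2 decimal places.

Central angle δ = 1.5345 rad. Interpolating on the sphere with fraction f = 0.5:
P = [sin((1−f)δ)·A + sin(fδ)·B] / sin δ = 0.6946·A + 0.6946·B in Cartesian coordinates,
giving P = (-0.5540, 0.3677, -0.7469), i.e. latitude -48.32°, longitude 146.43°.

-48.32°, 146.43°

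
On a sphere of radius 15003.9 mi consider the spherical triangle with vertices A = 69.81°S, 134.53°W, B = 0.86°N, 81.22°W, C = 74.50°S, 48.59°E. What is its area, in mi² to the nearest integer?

Side lengths (central angles): a = 1.7574, b = 0.6227, c = 1.3775 rad; semiperimeter s = 1.8788.
By l'Huilier's theorem, tan(E/4) = √[tan(s/2) tan((s−a)/2) tan((s−b)/2) tan((s−c)/2)], giving spherical excess E = 0.4946 rad.
Area = E·R² = 0.4946 × (15003.9)² ≈ 111348745 mi².

111348745 mi²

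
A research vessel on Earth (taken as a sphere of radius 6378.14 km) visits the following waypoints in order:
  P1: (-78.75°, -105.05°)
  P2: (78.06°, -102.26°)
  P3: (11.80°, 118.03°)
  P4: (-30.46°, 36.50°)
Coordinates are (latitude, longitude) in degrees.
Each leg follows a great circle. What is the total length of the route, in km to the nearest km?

Leg P1→P2: central angle 2.7370 rad, distance 17456.8 km.
Leg P2→P3: central angle 1.5252 rad, distance 9727.8 km.
Leg P3→P4: central angle 1.5502 rad, distance 9887.3 km.
Total: 17456.8 + 9727.8 + 9887.3 ≈ 37072 km.

37072 km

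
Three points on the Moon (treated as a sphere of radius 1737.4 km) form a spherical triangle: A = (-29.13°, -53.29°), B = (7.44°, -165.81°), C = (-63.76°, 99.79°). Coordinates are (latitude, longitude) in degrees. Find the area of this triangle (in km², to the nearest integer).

Side lengths (central angles): a = 1.7211, b = 1.4784, c = 1.9766 rad; semiperimeter s = 2.5881.
By l'Huilier's theorem, tan(E/4) = √[tan(s/2) tan((s−a)/2) tan((s−b)/2) tan((s−c)/2)], giving spherical excess E = 2.0559 rad.
Area = E·R² = 2.0559 × (1737.4)² ≈ 6205729 km².

6205729 km²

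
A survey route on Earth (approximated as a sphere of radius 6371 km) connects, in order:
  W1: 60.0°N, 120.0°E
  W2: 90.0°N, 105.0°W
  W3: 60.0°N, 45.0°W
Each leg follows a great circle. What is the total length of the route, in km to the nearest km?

6672 km

Leg W1→W2: central angle 0.5236 rad, distance 3335.8 km.
Leg W2→W3: central angle 0.5236 rad, distance 3335.8 km.
Total: 3335.8 + 3335.8 ≈ 6672 km.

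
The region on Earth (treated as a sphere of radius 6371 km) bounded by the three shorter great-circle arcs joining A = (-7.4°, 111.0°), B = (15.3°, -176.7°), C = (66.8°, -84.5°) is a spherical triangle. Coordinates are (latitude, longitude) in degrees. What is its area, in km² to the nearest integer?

53208724 km²

Side lengths (central angles): a = 1.3408, b = 2.0884, c = 1.3111 rad; semiperimeter s = 2.3702.
By l'Huilier's theorem, tan(E/4) = √[tan(s/2) tan((s−a)/2) tan((s−b)/2) tan((s−c)/2)], giving spherical excess E = 1.3109 rad.
Area = E·R² = 1.3109 × (6371)² ≈ 53208724 km².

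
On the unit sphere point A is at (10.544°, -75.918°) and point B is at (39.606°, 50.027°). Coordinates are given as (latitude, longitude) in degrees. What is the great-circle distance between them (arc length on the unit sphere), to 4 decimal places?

With latitudes φ₁ = 10.544°, φ₂ = 39.606° and longitude difference Δλ = 125.945°:
cos c = sin φ₁ sin φ₂ + cos φ₁ cos φ₂ cos Δλ = (0.1830)(0.6375) + (0.9831)(0.7704)(-0.5870) = -0.32796,
so c = arccos(-0.32796) = 1.90494 rad.
On the unit sphere the arc length equals the central angle: 1.9049.

1.9049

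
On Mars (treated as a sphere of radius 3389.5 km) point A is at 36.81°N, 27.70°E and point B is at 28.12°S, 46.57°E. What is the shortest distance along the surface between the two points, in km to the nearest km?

3982 km

With latitudes φ₁ = 36.810°, φ₂ = -28.120° and longitude difference Δλ = 18.870°:
cos c = sin φ₁ sin φ₂ + cos φ₁ cos φ₂ cos Δλ = (0.5992)(-0.4713) + (0.8006)(0.8820)(0.9463) = 0.38577,
so c = arccos(0.38577) = 1.17475 rad.
Distance = R·c = 3389.5 × 1.1747 ≈ 3982 km.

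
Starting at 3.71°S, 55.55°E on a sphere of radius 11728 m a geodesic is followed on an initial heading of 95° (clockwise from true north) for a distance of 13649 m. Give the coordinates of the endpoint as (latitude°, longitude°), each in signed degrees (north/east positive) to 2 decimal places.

Angular distance δ = d/R = 13649/11728 = 1.16380 rad; initial bearing θ = 1.6581 rad.
sin φ₂ = sin φ₁ cos δ + cos φ₁ sin δ cos θ = (-0.0647)(0.3959) + (0.9979)(0.9183)(-0.0872) = -0.1055, so φ₂ = -6.05°.
Δλ = atan2(sin θ sin δ cos φ₁, cos δ − sin φ₁ sin φ₂) = atan2(0.9129, 0.3890) = 66.919°.
λ₂ = 55.550° + 66.919° = 122.47°.

-6.05°, 122.47°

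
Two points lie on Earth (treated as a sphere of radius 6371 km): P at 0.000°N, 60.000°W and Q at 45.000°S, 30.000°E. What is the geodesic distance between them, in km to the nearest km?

In radians: φ₁ = 0.0000, φ₂ = -0.7854, Δλ = 90.000° = 1.5708 rad.
cos c = sin φ₁ sin φ₂ + cos φ₁ cos φ₂ cos Δλ = (0.0000)(-0.7071) + (1.0000)(0.7071)(0.0000) = -0.00000,
so c = arccos(-0.00000) = 1.57080 rad.
Distance = R·c = 6371 × 1.5708 ≈ 10008 km.

10008 km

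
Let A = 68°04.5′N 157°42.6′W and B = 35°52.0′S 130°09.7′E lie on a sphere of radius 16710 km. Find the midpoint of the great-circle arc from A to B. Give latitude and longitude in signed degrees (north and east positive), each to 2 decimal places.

19.03°, 151.18°

The central angle between A and B is δ = 2.0383 rad.
With f = 0.5, the slerp weights are sin((1−f)δ)/sin δ = 0.9540 and sin(fδ)/sin δ = 0.9540.
Weighted sum of the unit vectors: (0.9540)·(-0.3455,-0.1416,0.9277) + (0.9540)·(-0.5227,0.6193,-0.5859) = (-0.8282, 0.4557, 0.3261).
Converting back: φ = atan2(z, √(x²+y²)) = 19.03°, λ = atan2(y, x) = 151.18°.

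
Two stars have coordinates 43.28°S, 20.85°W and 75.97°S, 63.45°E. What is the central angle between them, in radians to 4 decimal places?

0.8194 rad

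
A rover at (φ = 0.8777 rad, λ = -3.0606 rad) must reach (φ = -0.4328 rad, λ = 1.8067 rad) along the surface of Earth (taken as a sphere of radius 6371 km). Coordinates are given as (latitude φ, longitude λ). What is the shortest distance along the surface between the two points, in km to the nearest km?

11507 km

In radians: φ₁ = 0.8777, φ₂ = -0.4328, Δλ = -81.124° = -1.4159 rad.
cos c = sin φ₁ sin φ₂ + cos φ₁ cos φ₂ cos Δλ = (0.7693)(-0.4194) + (0.6389)(0.9078)(0.1543) = -0.23315,
so c = arccos(-0.23315) = 1.80611 rad.
Distance = R·c = 6371 × 1.8061 ≈ 11507 km.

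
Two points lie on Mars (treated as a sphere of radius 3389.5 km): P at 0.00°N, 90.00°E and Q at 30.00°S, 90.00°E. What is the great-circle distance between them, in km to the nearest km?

1775 km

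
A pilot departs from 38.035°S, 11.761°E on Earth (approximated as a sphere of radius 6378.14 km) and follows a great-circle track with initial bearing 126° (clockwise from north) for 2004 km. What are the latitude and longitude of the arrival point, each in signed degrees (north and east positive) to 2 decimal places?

Angular distance δ = d/R = 2004/6378.14 = 0.31420 rad; initial bearing θ = 2.1991 rad.
sin φ₂ = sin φ₁ cos δ + cos φ₁ sin δ cos θ = (-0.6161)(0.9510) + (0.7876)(0.3091)(-0.5878) = -0.7291, so φ₂ = -46.81°.
Δλ = atan2(sin θ sin δ cos φ₁, cos δ − sin φ₁ sin φ₂) = atan2(0.1969, 0.5018) = 21.426°.
λ₂ = 11.761° + 21.426° = 33.19°.

-46.81°, 33.19°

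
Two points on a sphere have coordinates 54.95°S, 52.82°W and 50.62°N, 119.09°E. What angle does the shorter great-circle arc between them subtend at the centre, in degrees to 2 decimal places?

With latitudes φ₁ = -54.950°, φ₂ = 50.620° and longitude difference Δλ = 171.910°:
Haversine: a = sin²(Δφ/2) + cos φ₁ cos φ₂ sin²(Δλ/2) = 0.6342 + (0.5743)(0.6345)(0.9950) = 0.99676.
Central angle c = 2·arcsin(√a) = 3.02769 rad.
So the angular separation is 173.47°.

173.47°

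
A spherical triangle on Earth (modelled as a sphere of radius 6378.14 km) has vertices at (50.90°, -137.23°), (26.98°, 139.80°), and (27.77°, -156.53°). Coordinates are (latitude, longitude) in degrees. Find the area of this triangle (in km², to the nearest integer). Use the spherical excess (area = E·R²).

Side lengths (central angles): a = 0.9751, b = 0.4773, c = 1.1364 rad; semiperimeter s = 1.2944.
By l'Huilier's theorem, tan(E/4) = √[tan(s/2) tan((s−a)/2) tan((s−b)/2) tan((s−c)/2)], giving spherical excess E = 0.2579 rad.
Area = E·R² = 0.2579 × (6378.14)² ≈ 10492751 km².

10492751 km²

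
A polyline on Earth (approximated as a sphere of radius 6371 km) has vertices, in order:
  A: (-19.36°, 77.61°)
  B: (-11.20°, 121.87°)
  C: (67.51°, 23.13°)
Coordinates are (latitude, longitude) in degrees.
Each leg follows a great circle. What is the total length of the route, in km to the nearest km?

Leg A→B: central angle 0.7566 rad, distance 4820.0 km.
Leg B→C: central angle 1.8095 rad, distance 11528.6 km.
Total: 4820.0 + 11528.6 ≈ 16349 km.

16349 km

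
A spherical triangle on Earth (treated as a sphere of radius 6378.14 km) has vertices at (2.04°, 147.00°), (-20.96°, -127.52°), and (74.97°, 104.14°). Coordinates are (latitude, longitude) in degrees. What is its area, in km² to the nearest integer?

65873077 km²

Side lengths (central angles): a = 2.0894, b = 1.3445, c = 1.5099 rad; semiperimeter s = 2.4720.
By l'Huilier's theorem, tan(E/4) = √[tan(s/2) tan((s−a)/2) tan((s−b)/2) tan((s−c)/2)], giving spherical excess E = 1.6193 rad.
Area = E·R² = 1.6193 × (6378.14)² ≈ 65873077 km².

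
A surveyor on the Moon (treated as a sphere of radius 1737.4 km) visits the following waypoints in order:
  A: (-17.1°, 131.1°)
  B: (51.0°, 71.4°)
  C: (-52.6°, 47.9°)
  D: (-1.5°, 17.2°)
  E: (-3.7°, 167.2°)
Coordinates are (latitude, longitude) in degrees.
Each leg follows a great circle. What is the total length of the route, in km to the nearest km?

Leg A→B: central angle 1.4958 rad, distance 2598.7 km.
Leg B→C: central angle 1.8409 rad, distance 3198.4 km.
Leg C→D: central angle 0.9969 rad, distance 1732.1 km.
Leg D→E: central angle 2.6105 rad, distance 4535.4 km.
Total: 2598.7 + 3198.4 + 1732.1 + 4535.4 ≈ 12065 km.

12065 km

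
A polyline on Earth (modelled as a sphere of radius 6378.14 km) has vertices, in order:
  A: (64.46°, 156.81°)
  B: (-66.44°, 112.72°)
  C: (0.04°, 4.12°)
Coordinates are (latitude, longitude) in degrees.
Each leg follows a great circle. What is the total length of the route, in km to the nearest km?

25832 km

Leg A→B: central angle 2.3508 rad, distance 14993.9 km.
Leg B→C: central angle 1.6993 rad, distance 10838.2 km.
Total: 14993.9 + 10838.2 ≈ 25832 km.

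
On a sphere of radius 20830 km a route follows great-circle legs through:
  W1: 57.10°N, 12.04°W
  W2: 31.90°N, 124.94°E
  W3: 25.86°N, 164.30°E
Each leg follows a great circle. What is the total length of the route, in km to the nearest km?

Leg W1→W2: central angle 1.4641 rad, distance 30496.2 km.
Leg W2→W3: central angle 0.6073 rad, distance 12651.0 km.
Total: 30496.2 + 12651.0 ≈ 43147 km.

43147 km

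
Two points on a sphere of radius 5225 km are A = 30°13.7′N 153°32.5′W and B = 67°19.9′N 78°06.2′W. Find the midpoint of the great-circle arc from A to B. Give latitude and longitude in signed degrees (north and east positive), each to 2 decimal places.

The central angle between A and B is δ = 0.9905 rad.
With f = 0.5, the slerp weights are sin((1−f)δ)/sin δ = 0.5683 and sin(fδ)/sin δ = 0.5683.
Weighted sum of the unit vectors: (0.5683)·(-0.7735,-0.3850,0.5034) + (0.5683)·(0.0794,-0.3771,0.9228) = (-0.3944, -0.4331, 0.8105).
Converting back: φ = atan2(z, √(x²+y²)) = 54.14°, λ = atan2(y, x) = -132.33°.

54.14°, -132.33°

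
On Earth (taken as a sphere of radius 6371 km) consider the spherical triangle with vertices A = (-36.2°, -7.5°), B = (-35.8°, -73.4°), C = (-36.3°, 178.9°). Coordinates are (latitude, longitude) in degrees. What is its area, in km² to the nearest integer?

35264312 km²

Side lengths (central angles): a = 1.4227, b = 1.8720, c = 0.9113 rad; semiperimeter s = 2.1030.
By l'Huilier's theorem, tan(E/4) = √[tan(s/2) tan((s−a)/2) tan((s−b)/2) tan((s−c)/2)], giving spherical excess E = 0.8688 rad.
Area = E·R² = 0.8688 × (6371)² ≈ 35264312 km².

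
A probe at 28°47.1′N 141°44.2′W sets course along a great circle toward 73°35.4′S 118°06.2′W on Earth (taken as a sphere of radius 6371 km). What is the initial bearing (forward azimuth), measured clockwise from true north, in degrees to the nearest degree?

173°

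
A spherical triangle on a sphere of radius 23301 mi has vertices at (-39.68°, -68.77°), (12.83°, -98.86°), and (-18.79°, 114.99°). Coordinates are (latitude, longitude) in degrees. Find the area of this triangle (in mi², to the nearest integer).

1367762807 mi²

Side lengths (central angles): a = 2.5646, b = 2.1193, c = 1.0385 rad; semiperimeter s = 2.8612.
By l'Huilier's theorem, tan(E/4) = √[tan(s/2) tan((s−a)/2) tan((s−b)/2) tan((s−c)/2)], giving spherical excess E = 2.5192 rad.
Area = E·R² = 2.5192 × (23301)² ≈ 1367762807 mi².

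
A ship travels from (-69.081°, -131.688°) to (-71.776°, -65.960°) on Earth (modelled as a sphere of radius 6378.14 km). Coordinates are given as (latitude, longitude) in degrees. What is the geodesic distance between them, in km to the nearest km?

2346 km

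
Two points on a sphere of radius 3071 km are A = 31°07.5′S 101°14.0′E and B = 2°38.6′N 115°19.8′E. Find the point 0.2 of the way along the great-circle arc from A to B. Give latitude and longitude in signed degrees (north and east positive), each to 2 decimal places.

The central angle between A and B is δ = 0.6342 rad.
With f = 0.2, the slerp weights are sin((1−f)δ)/sin δ = 0.8200 and sin(fδ)/sin δ = 0.2135.
Weighted sum of the unit vectors: (0.8200)·(-0.1668,0.8396,-0.5169) + (0.2135)·(-0.4274,0.9029,0.0461) = (-0.2280, 0.8813, -0.4140).
Converting back: φ = atan2(z, √(x²+y²)) = -24.46°, λ = atan2(y, x) = 104.50°.

-24.46°, 104.50°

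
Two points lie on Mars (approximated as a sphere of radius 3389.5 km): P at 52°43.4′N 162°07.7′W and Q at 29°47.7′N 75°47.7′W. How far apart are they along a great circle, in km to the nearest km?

With latitudes φ₁ = 52.723°, φ₂ = 29.795° and longitude difference Δλ = 86.333°:
cos c = sin φ₁ sin φ₂ + cos φ₁ cos φ₂ cos Δλ = (0.7957)(0.4969) + (0.6057)(0.8678)(0.0640) = 0.42901,
so c = arccos(0.42901) = 1.12741 rad.
Distance = R·c = 3389.5 × 1.1274 ≈ 3821 km.

3821 km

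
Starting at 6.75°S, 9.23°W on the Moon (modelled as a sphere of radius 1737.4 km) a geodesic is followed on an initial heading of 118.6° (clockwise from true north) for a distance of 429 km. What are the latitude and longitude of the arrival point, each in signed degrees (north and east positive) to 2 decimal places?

Angular distance δ = d/R = 429/1737.4 = 0.24692 rad; initial bearing θ = 2.0700 rad.
sin φ₂ = sin φ₁ cos δ + cos φ₁ sin δ cos θ = (-0.1175)(0.9697) + (0.9931)(0.2444)(-0.4787) = -0.2302, so φ₂ = -13.31°.
Δλ = atan2(sin θ sin δ cos φ₁, cos δ − sin φ₁ sin φ₂) = atan2(0.2131, 0.9426) = 12.739°.
λ₂ = -9.230° + 12.739° = 3.51°.

-13.31°, 3.51°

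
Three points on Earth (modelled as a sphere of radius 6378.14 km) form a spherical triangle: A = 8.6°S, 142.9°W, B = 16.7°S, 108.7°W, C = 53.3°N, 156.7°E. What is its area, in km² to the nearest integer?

Side lengths (central angles): a = 1.8507, b = 1.3980, c = 0.5984 rad; semiperimeter s = 1.9235.
By l'Huilier's theorem, tan(E/4) = √[tan(s/2) tan((s−a)/2) tan((s−b)/2) tan((s−c)/2)], giving spherical excess E = 0.4172 rad.
Area = E·R² = 0.4172 × (6378.14)² ≈ 16971263 km².

16971263 km²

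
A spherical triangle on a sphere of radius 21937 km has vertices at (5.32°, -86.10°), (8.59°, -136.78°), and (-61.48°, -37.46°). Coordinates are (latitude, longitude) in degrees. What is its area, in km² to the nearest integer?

Side lengths (central angles): a = 1.7800, b = 1.3360, c = 0.8793 rad; semiperimeter s = 1.9976.
By l'Huilier's theorem, tan(E/4) = √[tan(s/2) tan((s−a)/2) tan((s−b)/2) tan((s−c)/2)], giving spherical excess E = 0.7548 rad.
Area = E·R² = 0.7548 × (21937)² ≈ 363250232 km².

363250232 km²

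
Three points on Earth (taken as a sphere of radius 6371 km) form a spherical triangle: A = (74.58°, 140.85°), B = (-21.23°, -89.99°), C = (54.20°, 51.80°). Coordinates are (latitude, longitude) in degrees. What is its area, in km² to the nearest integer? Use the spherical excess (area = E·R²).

52901119 km²

Side lengths (central angles): a = 2.3777, b = 0.6690, c = 2.1009 rad; semiperimeter s = 2.5738.
By l'Huilier's theorem, tan(E/4) = √[tan(s/2) tan((s−a)/2) tan((s−b)/2) tan((s−c)/2)], giving spherical excess E = 1.3033 rad.
Area = E·R² = 1.3033 × (6371)² ≈ 52901119 km².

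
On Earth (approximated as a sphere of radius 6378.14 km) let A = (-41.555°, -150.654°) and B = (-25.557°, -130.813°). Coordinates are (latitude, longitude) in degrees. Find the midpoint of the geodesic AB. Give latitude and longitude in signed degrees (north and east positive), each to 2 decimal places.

The central angle between A and B is δ = 0.3997 rad.
With f = 0.5, the slerp weights are sin((1−f)δ)/sin δ = 0.5102 and sin(fδ)/sin δ = 0.5102.
Weighted sum of the unit vectors: (0.5102)·(-0.6523,-0.3667,-0.6633) + (0.5102)·(-0.5896,-0.6828,-0.4314) = (-0.6336, -0.5354, -0.5585).
Converting back: φ = atan2(z, √(x²+y²)) = -33.95°, λ = atan2(y, x) = -139.80°.

-33.95°, -139.80°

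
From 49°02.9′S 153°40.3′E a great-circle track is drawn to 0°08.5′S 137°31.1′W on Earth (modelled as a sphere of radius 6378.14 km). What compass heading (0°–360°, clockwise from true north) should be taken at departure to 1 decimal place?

With φ₁ = -0.8561, φ₂ = -0.0025, Δλ = 1.2010 rad, the forward-azimuth formula gives
θ = atan2( sin Δλ cos φ₂ , cos φ₁ sin φ₂ − sin φ₁ cos φ₂ cos Δλ ) = atan2(0.9324, 0.2714) = 73.77°.
So the initial bearing is 73.8°.

73.8°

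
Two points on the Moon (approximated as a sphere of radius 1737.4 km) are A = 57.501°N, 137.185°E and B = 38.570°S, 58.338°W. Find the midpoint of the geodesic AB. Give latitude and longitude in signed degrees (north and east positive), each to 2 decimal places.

Central angle δ = 2.7668 rad. Interpolating on the sphere with fraction f = 0.5:
P = [sin((1−f)δ)·A + sin(fδ)·B] / sin δ = 2.6839·A + 2.6839·B in Cartesian coordinates,
giving P = (0.0437, -0.8060, 0.5903), i.e. latitude 36.18°, longitude -86.90°.

36.18°, -86.90°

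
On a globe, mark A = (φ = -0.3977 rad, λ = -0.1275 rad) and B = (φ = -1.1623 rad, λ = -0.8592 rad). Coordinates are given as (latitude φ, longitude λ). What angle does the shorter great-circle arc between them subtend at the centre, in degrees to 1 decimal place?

51.1°

In radians: φ₁ = -0.3977, φ₂ = -1.1623, Δλ = -41.923° = -0.7317 rad.
Haversine: a = sin²(Δφ/2) + cos φ₁ cos φ₂ sin²(Δλ/2) = 0.1392 + (0.9220)(0.3972)(0.1280) = 0.18604.
Central angle c = 2·arcsin(√a) = 0.89192 rad.
So the angular separation is 51.1°.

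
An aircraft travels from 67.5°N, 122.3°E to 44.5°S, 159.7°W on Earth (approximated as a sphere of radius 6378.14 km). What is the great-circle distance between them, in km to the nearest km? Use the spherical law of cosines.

In radians: φ₁ = 1.1781, φ₂ = -0.7767, Δλ = 78.000° = 1.3614 rad.
cos c = sin φ₁ sin φ₂ + cos φ₁ cos φ₂ cos Δλ = (0.9239)(-0.7009) + (0.3827)(0.7133)(0.2079) = -0.59081,
so c = arccos(-0.59081) = 2.20285 rad.
Distance = R·c = 6378.14 × 2.2029 ≈ 14050 km.

14050 km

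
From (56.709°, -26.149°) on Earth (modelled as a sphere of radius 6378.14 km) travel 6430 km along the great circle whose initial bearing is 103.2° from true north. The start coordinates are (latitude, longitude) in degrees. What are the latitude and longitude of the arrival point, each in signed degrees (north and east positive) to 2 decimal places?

19.87°, 34.97°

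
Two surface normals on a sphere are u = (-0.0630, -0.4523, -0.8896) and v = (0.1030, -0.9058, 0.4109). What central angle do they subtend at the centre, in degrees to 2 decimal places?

u·v = 0.0377; |u| = 1.0000, |v| = 1.0000.
cos θ = (u·v)/(|u||v|) = 0.0377, so θ = 87.84°.

87.84°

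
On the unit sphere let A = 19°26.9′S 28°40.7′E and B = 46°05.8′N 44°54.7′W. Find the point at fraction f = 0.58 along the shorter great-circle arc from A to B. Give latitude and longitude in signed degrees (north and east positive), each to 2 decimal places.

21.94°, -6.86°

The central angle between A and B is δ = 1.6260 rad.
With f = 0.58, the slerp weights are sin((1−f)δ)/sin δ = 0.6320 and sin(fδ)/sin δ = 0.8106.
Weighted sum of the unit vectors: (0.6320)·(0.8273,0.4525,-0.3330) + (0.8106)·(0.4911,-0.4896,0.7205) = (0.9209, -0.1109, 0.3736).
Converting back: φ = atan2(z, √(x²+y²)) = 21.94°, λ = atan2(y, x) = -6.86°.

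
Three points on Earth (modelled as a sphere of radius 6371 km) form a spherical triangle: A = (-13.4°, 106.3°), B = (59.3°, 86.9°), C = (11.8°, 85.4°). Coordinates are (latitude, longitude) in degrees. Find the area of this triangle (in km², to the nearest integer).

Side lengths (central angles): a = 0.8293, b = 0.5695, c = 1.2983 rad; semiperimeter s = 1.3485.
By l'Huilier's theorem, tan(E/4) = √[tan(s/2) tan((s−a)/2) tan((s−b)/2) tan((s−c)/2)], giving spherical excess E = 0.1870 rad.
Area = E·R² = 0.1870 × (6371)² ≈ 7591916 km².

7591916 km²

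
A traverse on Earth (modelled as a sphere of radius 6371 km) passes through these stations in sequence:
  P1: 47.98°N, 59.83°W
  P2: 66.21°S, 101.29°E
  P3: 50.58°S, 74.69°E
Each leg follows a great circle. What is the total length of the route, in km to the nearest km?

Leg P1→P2: central angle 2.7798 rad, distance 17710.4 km.
Leg P2→P3: central angle 0.3600 rad, distance 2293.3 km.
Total: 17710.4 + 2293.3 ≈ 20004 km.

20004 km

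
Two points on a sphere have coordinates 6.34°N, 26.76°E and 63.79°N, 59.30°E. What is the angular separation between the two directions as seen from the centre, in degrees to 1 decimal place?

In radians: φ₁ = 0.1107, φ₂ = 1.1133, Δλ = 32.540° = 0.5679 rad.
cos c = sin φ₁ sin φ₂ + cos φ₁ cos φ₂ cos Δλ = (0.1104)(0.8972) + (0.9939)(0.4417)(0.8430) = 0.46913,
so c = arccos(0.46913) = 1.08250 rad.
So the angular separation is 62.0°.

62.0°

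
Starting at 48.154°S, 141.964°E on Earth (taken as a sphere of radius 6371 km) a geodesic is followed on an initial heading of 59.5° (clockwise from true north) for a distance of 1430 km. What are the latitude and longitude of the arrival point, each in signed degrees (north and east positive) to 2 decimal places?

Angular distance δ = d/R = 1430/6371 = 0.22445 rad; initial bearing θ = 1.0385 rad.
sin φ₂ = sin φ₁ cos δ + cos φ₁ sin δ cos θ = (-0.7449)(0.9749) + (0.6671)(0.2226)(0.5075) = -0.6509, so φ₂ = -40.61°.
Δλ = atan2(sin θ sin δ cos φ₁, cos δ − sin φ₁ sin φ₂) = atan2(0.1279, 0.4900) = 14.632°.
λ₂ = 141.964° + 14.632° = 156.60°.

-40.61°, 156.60°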